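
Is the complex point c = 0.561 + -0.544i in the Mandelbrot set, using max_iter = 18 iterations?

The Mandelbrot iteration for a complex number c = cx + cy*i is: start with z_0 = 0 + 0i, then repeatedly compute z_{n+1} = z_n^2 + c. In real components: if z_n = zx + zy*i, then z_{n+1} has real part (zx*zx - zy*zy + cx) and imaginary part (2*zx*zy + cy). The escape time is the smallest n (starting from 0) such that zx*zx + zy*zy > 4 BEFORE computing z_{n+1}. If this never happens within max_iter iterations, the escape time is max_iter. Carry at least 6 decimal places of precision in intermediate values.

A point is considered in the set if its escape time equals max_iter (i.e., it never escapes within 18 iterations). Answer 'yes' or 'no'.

z_0 = 0 + 0i, c = 0.5610 + -0.5440i
Iter 1: z = 0.5610 + -0.5440i, |z|^2 = 0.6107
Iter 2: z = 0.5798 + -1.1544i, |z|^2 = 1.6687
Iter 3: z = -0.4354 + -1.8826i, |z|^2 = 3.7337
Iter 4: z = -2.7935 + 1.0954i, |z|^2 = 9.0035
Escaped at iteration 4

Answer: no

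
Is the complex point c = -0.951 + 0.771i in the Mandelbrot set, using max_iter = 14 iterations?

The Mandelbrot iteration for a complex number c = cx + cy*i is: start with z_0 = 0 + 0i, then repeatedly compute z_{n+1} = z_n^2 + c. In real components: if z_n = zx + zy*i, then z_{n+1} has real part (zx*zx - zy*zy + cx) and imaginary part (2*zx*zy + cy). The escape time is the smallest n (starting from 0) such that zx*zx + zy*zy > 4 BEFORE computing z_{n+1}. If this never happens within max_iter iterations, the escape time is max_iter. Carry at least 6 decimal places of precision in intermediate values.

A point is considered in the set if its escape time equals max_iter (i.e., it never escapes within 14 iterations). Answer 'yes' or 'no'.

z_0 = 0 + 0i, c = -0.9510 + 0.7710i
Iter 1: z = -0.9510 + 0.7710i, |z|^2 = 1.4988
Iter 2: z = -0.6410 + -0.6954i, |z|^2 = 0.8946
Iter 3: z = -1.0237 + 1.6626i, |z|^2 = 3.8123
Iter 4: z = -2.6673 + -2.6331i, |z|^2 = 14.0475
Escaped at iteration 4

Answer: no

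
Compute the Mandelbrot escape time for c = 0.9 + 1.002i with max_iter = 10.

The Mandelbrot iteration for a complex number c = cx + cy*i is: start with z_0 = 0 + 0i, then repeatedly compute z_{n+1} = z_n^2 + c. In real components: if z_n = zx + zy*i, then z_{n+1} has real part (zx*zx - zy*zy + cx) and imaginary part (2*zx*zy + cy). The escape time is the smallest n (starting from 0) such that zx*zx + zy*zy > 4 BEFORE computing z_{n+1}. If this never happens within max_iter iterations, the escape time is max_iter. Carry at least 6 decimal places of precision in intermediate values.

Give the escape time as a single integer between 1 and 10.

z_0 = 0 + 0i, c = 0.9000 + 1.0020i
Iter 1: z = 0.9000 + 1.0020i, |z|^2 = 1.8140
Iter 2: z = 0.7060 + 2.8056i, |z|^2 = 8.3698
Escaped at iteration 2

Answer: 2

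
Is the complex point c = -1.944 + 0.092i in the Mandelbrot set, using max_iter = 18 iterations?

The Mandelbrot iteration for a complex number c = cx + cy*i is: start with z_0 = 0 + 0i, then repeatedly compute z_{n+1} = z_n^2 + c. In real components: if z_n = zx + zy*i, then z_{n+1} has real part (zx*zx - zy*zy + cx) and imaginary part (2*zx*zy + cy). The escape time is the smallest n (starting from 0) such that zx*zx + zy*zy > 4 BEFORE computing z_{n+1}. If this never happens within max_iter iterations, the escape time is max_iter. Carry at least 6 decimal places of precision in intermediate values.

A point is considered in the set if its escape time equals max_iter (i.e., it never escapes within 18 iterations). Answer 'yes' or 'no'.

Answer: no

Derivation:
z_0 = 0 + 0i, c = -1.9440 + 0.0920i
Iter 1: z = -1.9440 + 0.0920i, |z|^2 = 3.7876
Iter 2: z = 1.8267 + -0.2657i, |z|^2 = 3.4073
Iter 3: z = 1.3221 + -0.8787i, |z|^2 = 2.5201
Iter 4: z = -0.9680 + -2.2315i, |z|^2 = 5.9165
Escaped at iteration 4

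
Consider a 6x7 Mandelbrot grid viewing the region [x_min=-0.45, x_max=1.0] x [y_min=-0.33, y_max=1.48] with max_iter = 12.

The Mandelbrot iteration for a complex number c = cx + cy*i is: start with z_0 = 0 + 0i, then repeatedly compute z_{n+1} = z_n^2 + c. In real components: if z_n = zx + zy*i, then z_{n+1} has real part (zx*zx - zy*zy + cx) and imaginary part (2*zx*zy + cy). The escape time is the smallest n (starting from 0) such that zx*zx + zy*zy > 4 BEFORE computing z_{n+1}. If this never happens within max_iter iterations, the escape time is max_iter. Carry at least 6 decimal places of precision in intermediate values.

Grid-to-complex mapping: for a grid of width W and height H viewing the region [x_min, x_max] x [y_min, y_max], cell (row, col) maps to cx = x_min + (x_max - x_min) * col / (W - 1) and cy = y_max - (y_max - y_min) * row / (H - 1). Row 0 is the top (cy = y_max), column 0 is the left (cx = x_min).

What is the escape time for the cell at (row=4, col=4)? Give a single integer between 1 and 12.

Answer: 3

Derivation:
z_0 = 0 + 0i, c = 0.7100 + 0.2733i
Iter 1: z = 0.7100 + 0.2733i, |z|^2 = 0.5788
Iter 2: z = 1.1394 + 0.6615i, |z|^2 = 1.7357
Iter 3: z = 1.5707 + 1.7807i, |z|^2 = 5.6378
Escaped at iteration 3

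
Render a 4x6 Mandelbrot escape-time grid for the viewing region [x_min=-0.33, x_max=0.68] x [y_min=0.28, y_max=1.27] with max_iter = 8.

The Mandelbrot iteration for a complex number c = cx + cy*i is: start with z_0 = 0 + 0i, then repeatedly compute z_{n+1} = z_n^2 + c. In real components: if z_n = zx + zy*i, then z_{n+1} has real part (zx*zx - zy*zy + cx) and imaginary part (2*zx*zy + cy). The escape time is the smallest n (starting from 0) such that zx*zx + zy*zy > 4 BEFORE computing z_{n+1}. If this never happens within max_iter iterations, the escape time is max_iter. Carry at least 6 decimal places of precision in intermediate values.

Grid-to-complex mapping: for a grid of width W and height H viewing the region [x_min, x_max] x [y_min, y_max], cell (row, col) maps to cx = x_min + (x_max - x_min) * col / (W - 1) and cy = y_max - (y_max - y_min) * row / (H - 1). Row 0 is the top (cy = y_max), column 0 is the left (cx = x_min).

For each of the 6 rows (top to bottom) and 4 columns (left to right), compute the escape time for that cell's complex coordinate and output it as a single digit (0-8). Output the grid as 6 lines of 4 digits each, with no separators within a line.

(row=0, col=0): c = -0.3300 + 1.2700i → escape time 3
(row=0, col=1): c = 0.0067 + 1.2700i → escape time 2
(row=0, col=2): c = 0.3433 + 1.2700i → escape time 2
(row=0, col=3): c = 0.6800 + 1.2700i → escape time 2
(row=1, col=0): c = -0.3300 + 1.0720i → escape time 4
(row=1, col=1): c = 0.0067 + 1.0720i → escape time 4
(row=1, col=2): c = 0.3433 + 1.0720i → escape time 3
(row=1, col=3): c = 0.6800 + 1.0720i → escape time 2
(row=2, col=0): c = -0.3300 + 0.8740i → escape time 6
(row=2, col=1): c = 0.0067 + 0.8740i → escape time 8
(row=2, col=2): c = 0.3433 + 0.8740i → escape time 4
(row=2, col=3): c = 0.6800 + 0.8740i → escape time 2
(row=3, col=0): c = -0.3300 + 0.6760i → escape time 8
(row=3, col=1): c = 0.0067 + 0.6760i → escape time 8
(row=3, col=2): c = 0.3433 + 0.6760i → escape time 8
(row=3, col=3): c = 0.6800 + 0.6760i → escape time 3
(row=4, col=0): c = -0.3300 + 0.4780i → escape time 8
(row=4, col=1): c = 0.0067 + 0.4780i → escape time 8
(row=4, col=2): c = 0.3433 + 0.4780i → escape time 8
(row=4, col=3): c = 0.6800 + 0.4780i → escape time 3
(row=5, col=0): c = -0.3300 + 0.2800i → escape time 8
(row=5, col=1): c = 0.0067 + 0.2800i → escape time 8
(row=5, col=2): c = 0.3433 + 0.2800i → escape time 8
(row=5, col=3): c = 0.6800 + 0.2800i → escape time 3

Answer: 3222
4432
6842
8883
8883
8883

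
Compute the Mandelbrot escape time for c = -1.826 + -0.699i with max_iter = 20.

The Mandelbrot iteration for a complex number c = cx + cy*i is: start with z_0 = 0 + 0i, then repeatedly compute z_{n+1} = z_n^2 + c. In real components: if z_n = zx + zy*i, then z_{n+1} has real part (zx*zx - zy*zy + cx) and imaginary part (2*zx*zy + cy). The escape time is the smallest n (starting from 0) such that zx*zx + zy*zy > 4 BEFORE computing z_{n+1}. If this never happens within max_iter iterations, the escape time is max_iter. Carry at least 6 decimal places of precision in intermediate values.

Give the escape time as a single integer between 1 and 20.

z_0 = 0 + 0i, c = -1.8260 + -0.6990i
Iter 1: z = -1.8260 + -0.6990i, |z|^2 = 3.8229
Iter 2: z = 1.0197 + 1.8537i, |z|^2 = 4.4761
Escaped at iteration 2

Answer: 2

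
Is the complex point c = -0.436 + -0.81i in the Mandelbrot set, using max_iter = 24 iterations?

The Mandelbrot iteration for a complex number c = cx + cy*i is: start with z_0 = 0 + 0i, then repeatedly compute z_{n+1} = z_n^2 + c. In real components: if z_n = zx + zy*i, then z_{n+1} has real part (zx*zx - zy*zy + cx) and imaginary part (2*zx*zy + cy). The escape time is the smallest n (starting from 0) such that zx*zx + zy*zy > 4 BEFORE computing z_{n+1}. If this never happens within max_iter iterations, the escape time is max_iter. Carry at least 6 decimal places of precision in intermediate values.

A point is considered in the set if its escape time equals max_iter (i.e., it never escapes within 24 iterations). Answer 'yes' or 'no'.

z_0 = 0 + 0i, c = -0.4360 + -0.8100i
Iter 1: z = -0.4360 + -0.8100i, |z|^2 = 0.8462
Iter 2: z = -0.9020 + -0.1037i, |z|^2 = 0.8244
Iter 3: z = 0.3669 + -0.6230i, |z|^2 = 0.5227
Iter 4: z = -0.6895 + -1.2671i, |z|^2 = 2.0809
Iter 5: z = -1.5661 + 0.9373i, |z|^2 = 3.3312
Iter 6: z = 1.1381 + -3.7458i, |z|^2 = 15.3260
Escaped at iteration 6

Answer: no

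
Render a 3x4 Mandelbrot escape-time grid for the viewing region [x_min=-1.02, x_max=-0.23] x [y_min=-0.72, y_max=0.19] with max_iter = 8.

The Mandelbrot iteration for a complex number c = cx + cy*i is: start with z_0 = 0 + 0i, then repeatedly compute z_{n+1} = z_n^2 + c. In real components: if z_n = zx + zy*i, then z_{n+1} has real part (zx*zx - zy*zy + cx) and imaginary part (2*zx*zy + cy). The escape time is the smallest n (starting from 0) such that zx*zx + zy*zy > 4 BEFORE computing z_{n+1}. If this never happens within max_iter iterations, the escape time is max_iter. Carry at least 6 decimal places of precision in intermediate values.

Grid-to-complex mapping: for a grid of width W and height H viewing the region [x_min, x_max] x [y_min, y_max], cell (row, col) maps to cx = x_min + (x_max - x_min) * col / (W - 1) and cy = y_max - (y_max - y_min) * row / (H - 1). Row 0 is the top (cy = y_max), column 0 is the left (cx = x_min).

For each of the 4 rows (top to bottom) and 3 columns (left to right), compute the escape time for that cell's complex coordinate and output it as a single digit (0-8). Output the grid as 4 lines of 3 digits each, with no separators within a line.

(row=0, col=0): c = -1.0200 + 0.1900i → escape time 8
(row=0, col=1): c = -0.6250 + 0.1900i → escape time 8
(row=0, col=2): c = -0.2300 + 0.1900i → escape time 8
(row=1, col=0): c = -1.0200 + -0.1133i → escape time 8
(row=1, col=1): c = -0.6250 + -0.1133i → escape time 8
(row=1, col=2): c = -0.2300 + -0.1133i → escape time 8
(row=2, col=0): c = -1.0200 + -0.4167i → escape time 6
(row=2, col=1): c = -0.6250 + -0.4167i → escape time 8
(row=2, col=2): c = -0.2300 + -0.4167i → escape time 8
(row=3, col=0): c = -1.0200 + -0.7200i → escape time 4
(row=3, col=1): c = -0.6250 + -0.7200i → escape time 6
(row=3, col=2): c = -0.2300 + -0.7200i → escape time 8

Answer: 888
888
688
468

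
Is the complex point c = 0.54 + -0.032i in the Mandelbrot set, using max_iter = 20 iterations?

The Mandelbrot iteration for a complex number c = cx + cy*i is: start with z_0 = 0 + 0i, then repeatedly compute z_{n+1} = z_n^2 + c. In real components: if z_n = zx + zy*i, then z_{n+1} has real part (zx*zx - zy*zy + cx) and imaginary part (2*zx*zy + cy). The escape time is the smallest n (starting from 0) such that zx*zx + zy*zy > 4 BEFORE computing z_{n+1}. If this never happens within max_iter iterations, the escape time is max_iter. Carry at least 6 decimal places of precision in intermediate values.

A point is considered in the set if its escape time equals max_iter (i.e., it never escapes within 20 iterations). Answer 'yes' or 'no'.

z_0 = 0 + 0i, c = 0.5400 + -0.0320i
Iter 1: z = 0.5400 + -0.0320i, |z|^2 = 0.2926
Iter 2: z = 0.8306 + -0.0666i, |z|^2 = 0.6943
Iter 3: z = 1.2254 + -0.1426i, |z|^2 = 1.5220
Iter 4: z = 2.0213 + -0.3814i, |z|^2 = 4.2313
Escaped at iteration 4

Answer: no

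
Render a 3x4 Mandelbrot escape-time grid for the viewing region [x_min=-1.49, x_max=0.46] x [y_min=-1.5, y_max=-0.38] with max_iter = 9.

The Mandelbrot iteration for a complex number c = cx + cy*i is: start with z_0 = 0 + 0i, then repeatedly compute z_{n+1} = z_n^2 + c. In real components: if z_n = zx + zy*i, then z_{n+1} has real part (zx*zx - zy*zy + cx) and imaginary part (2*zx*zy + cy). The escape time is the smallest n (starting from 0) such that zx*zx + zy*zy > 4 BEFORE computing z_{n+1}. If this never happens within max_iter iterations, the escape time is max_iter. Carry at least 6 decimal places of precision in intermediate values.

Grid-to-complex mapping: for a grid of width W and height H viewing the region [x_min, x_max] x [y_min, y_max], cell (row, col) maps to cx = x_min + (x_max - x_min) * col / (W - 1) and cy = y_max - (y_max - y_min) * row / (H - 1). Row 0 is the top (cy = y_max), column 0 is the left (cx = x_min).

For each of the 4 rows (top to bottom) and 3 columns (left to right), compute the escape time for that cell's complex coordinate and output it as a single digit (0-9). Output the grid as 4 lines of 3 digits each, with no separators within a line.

(row=0, col=0): c = -1.4900 + -0.3800i → escape time 4
(row=0, col=1): c = -0.5150 + -0.3800i → escape time 9
(row=0, col=2): c = 0.4600 + -0.3800i → escape time 9
(row=1, col=0): c = -1.4900 + -0.7533i → escape time 3
(row=1, col=1): c = -0.5150 + -0.7533i → escape time 6
(row=1, col=2): c = 0.4600 + -0.7533i → escape time 4
(row=2, col=0): c = -1.4900 + -1.1267i → escape time 2
(row=2, col=1): c = -0.5150 + -1.1267i → escape time 3
(row=2, col=2): c = 0.4600 + -1.1267i → escape time 2
(row=3, col=0): c = -1.4900 + -1.5000i → escape time 1
(row=3, col=1): c = -0.5150 + -1.5000i → escape time 2
(row=3, col=2): c = 0.4600 + -1.5000i → escape time 2

Answer: 499
364
232
122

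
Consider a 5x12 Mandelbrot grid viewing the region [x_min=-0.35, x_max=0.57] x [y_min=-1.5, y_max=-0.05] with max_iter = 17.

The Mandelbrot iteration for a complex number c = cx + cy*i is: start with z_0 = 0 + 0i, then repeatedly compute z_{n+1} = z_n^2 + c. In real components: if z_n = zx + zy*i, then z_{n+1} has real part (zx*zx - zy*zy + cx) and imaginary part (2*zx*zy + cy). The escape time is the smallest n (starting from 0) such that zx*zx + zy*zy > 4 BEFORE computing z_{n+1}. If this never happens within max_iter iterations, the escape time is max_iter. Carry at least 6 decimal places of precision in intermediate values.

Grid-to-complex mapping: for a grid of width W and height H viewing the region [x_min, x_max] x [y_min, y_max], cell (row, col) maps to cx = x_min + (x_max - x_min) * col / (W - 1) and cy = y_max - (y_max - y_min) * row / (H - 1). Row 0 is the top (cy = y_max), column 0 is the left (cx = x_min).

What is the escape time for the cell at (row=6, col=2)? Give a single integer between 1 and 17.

z_0 = 0 + 0i, c = 0.1100 + -0.8409i
Iter 1: z = 0.1100 + -0.8409i, |z|^2 = 0.7192
Iter 2: z = -0.5850 + -1.0259i, |z|^2 = 1.3947
Iter 3: z = -0.6002 + 0.3595i, |z|^2 = 0.4895
Iter 4: z = 0.3411 + -1.2724i, |z|^2 = 1.7354
Iter 5: z = -1.3928 + -1.7089i, |z|^2 = 4.8600
Escaped at iteration 5

Answer: 5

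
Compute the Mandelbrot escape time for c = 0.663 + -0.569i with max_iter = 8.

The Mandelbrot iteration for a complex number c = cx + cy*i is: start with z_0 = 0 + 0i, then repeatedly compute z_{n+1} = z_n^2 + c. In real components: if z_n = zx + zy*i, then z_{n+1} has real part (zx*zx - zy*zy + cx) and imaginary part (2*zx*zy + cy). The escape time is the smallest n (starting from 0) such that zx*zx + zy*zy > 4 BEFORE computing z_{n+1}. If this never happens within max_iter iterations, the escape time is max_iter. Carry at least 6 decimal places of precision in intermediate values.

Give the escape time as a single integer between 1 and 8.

Answer: 3

Derivation:
z_0 = 0 + 0i, c = 0.6630 + -0.5690i
Iter 1: z = 0.6630 + -0.5690i, |z|^2 = 0.7633
Iter 2: z = 0.7788 + -1.3235i, |z|^2 = 2.3582
Iter 3: z = -0.4821 + -2.6305i, |z|^2 = 7.1519
Escaped at iteration 3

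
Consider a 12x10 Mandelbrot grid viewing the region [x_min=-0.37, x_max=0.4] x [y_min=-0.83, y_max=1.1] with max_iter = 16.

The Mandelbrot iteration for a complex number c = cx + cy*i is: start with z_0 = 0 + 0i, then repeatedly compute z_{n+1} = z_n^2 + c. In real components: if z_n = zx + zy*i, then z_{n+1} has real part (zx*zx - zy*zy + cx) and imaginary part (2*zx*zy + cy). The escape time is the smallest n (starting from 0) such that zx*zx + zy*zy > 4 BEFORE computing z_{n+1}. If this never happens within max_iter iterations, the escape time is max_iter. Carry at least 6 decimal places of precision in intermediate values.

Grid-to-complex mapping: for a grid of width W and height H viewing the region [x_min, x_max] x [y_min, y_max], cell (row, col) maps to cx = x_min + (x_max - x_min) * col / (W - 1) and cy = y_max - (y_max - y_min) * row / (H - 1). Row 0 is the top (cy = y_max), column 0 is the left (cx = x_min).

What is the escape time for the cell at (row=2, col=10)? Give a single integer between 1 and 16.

z_0 = 0 + 0i, c = 0.3300 + 0.6711i
Iter 1: z = 0.3300 + 0.6711i, |z|^2 = 0.5593
Iter 2: z = -0.0115 + 1.1140i, |z|^2 = 1.2412
Iter 3: z = -0.9110 + 0.6455i, |z|^2 = 1.2465
Iter 4: z = 0.7432 + -0.5050i, |z|^2 = 0.8073
Iter 5: z = 0.6273 + -0.0794i, |z|^2 = 0.3998
Iter 6: z = 0.7172 + 0.5715i, |z|^2 = 0.8410
Iter 7: z = 0.5178 + 1.4908i, |z|^2 = 2.4907
Iter 8: z = -1.6244 + 2.2151i, |z|^2 = 7.5455
Escaped at iteration 8

Answer: 8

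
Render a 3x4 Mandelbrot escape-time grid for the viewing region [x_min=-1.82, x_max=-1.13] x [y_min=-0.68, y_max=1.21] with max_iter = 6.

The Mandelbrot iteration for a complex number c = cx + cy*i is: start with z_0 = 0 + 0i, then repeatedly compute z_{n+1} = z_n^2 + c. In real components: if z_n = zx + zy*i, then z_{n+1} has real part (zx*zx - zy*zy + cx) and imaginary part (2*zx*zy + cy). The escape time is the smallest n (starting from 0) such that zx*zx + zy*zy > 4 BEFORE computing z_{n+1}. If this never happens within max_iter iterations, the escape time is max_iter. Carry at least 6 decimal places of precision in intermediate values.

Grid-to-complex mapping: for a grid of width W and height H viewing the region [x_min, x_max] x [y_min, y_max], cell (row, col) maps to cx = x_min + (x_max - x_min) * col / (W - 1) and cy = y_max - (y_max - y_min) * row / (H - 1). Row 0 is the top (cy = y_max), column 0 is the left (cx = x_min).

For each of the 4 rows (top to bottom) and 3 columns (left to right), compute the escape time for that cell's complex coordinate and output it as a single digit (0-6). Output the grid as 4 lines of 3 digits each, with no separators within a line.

(row=0, col=0): c = -1.8200 + 1.2100i → escape time 1
(row=0, col=1): c = -1.4750 + 1.2100i → escape time 2
(row=0, col=2): c = -1.1300 + 1.2100i → escape time 2
(row=1, col=0): c = -1.8200 + 0.5800i → escape time 3
(row=1, col=1): c = -1.4750 + 0.5800i → escape time 3
(row=1, col=2): c = -1.1300 + 0.5800i → escape time 4
(row=2, col=0): c = -1.8200 + -0.0500i → escape time 6
(row=2, col=1): c = -1.4750 + -0.0500i → escape time 6
(row=2, col=2): c = -1.1300 + -0.0500i → escape time 6
(row=3, col=0): c = -1.8200 + -0.6800i → escape time 2
(row=3, col=1): c = -1.4750 + -0.6800i → escape time 3
(row=3, col=2): c = -1.1300 + -0.6800i → escape time 3

Answer: 122
334
666
233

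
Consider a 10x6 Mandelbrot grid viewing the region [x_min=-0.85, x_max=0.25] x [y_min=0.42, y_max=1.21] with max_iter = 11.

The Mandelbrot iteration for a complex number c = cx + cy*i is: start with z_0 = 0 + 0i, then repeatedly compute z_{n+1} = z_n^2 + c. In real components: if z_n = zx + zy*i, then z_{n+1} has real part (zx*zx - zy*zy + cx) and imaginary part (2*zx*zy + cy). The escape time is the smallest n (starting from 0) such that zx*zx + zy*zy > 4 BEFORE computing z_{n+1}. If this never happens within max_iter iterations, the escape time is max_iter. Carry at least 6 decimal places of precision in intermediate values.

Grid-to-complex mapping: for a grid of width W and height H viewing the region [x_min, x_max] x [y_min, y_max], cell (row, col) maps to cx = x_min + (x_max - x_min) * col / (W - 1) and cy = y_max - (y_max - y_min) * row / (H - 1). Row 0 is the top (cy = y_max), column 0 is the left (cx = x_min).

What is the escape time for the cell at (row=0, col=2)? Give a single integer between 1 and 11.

Answer: 3

Derivation:
z_0 = 0 + 0i, c = -0.6056 + 1.2100i
Iter 1: z = -0.6056 + 1.2100i, |z|^2 = 1.8308
Iter 2: z = -1.7030 + -0.2554i, |z|^2 = 2.9653
Iter 3: z = 2.2293 + 2.0800i, |z|^2 = 9.2961
Escaped at iteration 3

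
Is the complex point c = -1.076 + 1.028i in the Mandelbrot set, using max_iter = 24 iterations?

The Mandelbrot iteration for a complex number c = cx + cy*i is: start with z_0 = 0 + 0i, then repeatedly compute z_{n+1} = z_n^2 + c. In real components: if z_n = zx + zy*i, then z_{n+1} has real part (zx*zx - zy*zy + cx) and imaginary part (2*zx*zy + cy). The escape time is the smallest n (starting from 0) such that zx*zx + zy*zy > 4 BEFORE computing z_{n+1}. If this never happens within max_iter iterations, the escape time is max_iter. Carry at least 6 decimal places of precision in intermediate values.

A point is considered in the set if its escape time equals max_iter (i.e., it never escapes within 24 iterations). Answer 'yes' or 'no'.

z_0 = 0 + 0i, c = -1.0760 + 1.0280i
Iter 1: z = -1.0760 + 1.0280i, |z|^2 = 2.2146
Iter 2: z = -0.9750 + -1.1843i, |z|^2 = 2.3531
Iter 3: z = -1.5278 + 3.3373i, |z|^2 = 13.4719
Escaped at iteration 3

Answer: no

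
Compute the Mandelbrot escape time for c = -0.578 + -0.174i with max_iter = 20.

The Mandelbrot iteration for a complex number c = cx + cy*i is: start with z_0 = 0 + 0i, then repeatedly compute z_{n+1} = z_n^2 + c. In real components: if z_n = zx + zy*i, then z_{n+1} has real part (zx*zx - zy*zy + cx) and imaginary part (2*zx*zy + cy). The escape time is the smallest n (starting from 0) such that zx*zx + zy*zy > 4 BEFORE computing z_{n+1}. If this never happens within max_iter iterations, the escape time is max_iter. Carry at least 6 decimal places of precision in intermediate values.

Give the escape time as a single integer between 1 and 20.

z_0 = 0 + 0i, c = -0.5780 + -0.1740i
Iter 1: z = -0.5780 + -0.1740i, |z|^2 = 0.3644
Iter 2: z = -0.2742 + 0.0271i, |z|^2 = 0.0759
Iter 3: z = -0.5036 + -0.1889i, |z|^2 = 0.2892
Iter 4: z = -0.3601 + 0.0162i, |z|^2 = 0.1299
Iter 5: z = -0.4486 + -0.1857i, |z|^2 = 0.2357
Iter 6: z = -0.4113 + -0.0074i, |z|^2 = 0.1692
Iter 7: z = -0.4089 + -0.1679i, |z|^2 = 0.1954
Iter 8: z = -0.4390 + -0.0367i, |z|^2 = 0.1940
Iter 9: z = -0.3866 + -0.1418i, |z|^2 = 0.1696
Iter 10: z = -0.4486 + -0.0643i, |z|^2 = 0.2054
Iter 11: z = -0.3809 + -0.1163i, |z|^2 = 0.1586
Iter 12: z = -0.4464 + -0.0854i, |z|^2 = 0.2066
Iter 13: z = -0.3860 + -0.0977i, |z|^2 = 0.1585
Iter 14: z = -0.4386 + -0.0986i, |z|^2 = 0.2021
Iter 15: z = -0.3954 + -0.0875i, |z|^2 = 0.1640
Iter 16: z = -0.4293 + -0.1048i, |z|^2 = 0.1953
Iter 17: z = -0.4046 + -0.0840i, |z|^2 = 0.1708
Iter 18: z = -0.4213 + -0.1060i, |z|^2 = 0.1888
Iter 19: z = -0.4117 + -0.0847i, |z|^2 = 0.1767

Answer: 20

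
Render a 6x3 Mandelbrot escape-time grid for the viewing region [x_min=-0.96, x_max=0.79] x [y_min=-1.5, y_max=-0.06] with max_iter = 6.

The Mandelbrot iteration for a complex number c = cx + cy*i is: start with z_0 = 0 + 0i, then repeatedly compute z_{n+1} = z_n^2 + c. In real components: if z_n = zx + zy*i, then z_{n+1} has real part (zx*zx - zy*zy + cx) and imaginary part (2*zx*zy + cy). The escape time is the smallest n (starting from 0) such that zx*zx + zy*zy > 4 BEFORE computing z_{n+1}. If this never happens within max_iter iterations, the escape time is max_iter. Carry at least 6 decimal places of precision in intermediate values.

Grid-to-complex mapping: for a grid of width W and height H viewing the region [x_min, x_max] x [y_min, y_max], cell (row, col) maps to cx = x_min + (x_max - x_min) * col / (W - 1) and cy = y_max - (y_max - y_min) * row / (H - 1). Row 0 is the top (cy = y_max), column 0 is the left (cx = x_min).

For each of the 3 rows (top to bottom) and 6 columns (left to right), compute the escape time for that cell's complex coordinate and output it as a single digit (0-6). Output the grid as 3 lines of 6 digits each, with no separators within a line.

Answer: 666663
356642
222222

Derivation:
(row=0, col=0): c = -0.9600 + -0.0600i → escape time 6
(row=0, col=1): c = -0.6100 + -0.0600i → escape time 6
(row=0, col=2): c = -0.2600 + -0.0600i → escape time 6
(row=0, col=3): c = 0.0900 + -0.0600i → escape time 6
(row=0, col=4): c = 0.4400 + -0.0600i → escape time 6
(row=0, col=5): c = 0.7900 + -0.0600i → escape time 3
(row=1, col=0): c = -0.9600 + -0.7800i → escape time 3
(row=1, col=1): c = -0.6100 + -0.7800i → escape time 5
(row=1, col=2): c = -0.2600 + -0.7800i → escape time 6
(row=1, col=3): c = 0.0900 + -0.7800i → escape time 6
(row=1, col=4): c = 0.4400 + -0.7800i → escape time 4
(row=1, col=5): c = 0.7900 + -0.7800i → escape time 2
(row=2, col=0): c = -0.9600 + -1.5000i → escape time 2
(row=2, col=1): c = -0.6100 + -1.5000i → escape time 2
(row=2, col=2): c = -0.2600 + -1.5000i → escape time 2
(row=2, col=3): c = 0.0900 + -1.5000i → escape time 2
(row=2, col=4): c = 0.4400 + -1.5000i → escape time 2
(row=2, col=5): c = 0.7900 + -1.5000i → escape time 2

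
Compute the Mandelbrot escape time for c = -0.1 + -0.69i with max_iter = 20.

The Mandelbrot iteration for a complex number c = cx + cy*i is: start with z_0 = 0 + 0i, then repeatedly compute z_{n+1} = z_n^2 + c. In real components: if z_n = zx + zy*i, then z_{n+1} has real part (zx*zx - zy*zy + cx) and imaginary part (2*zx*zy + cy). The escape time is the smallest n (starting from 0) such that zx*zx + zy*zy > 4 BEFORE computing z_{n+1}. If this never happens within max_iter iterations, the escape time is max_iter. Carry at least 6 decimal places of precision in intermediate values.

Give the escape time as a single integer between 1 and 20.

z_0 = 0 + 0i, c = -0.1000 + -0.6900i
Iter 1: z = -0.1000 + -0.6900i, |z|^2 = 0.4861
Iter 2: z = -0.5661 + -0.5520i, |z|^2 = 0.6252
Iter 3: z = -0.0842 + -0.0650i, |z|^2 = 0.0113
Iter 4: z = -0.0971 + -0.6790i, |z|^2 = 0.4705
Iter 5: z = -0.5517 + -0.5581i, |z|^2 = 0.6158
Iter 6: z = -0.1071 + -0.0742i, |z|^2 = 0.0170
Iter 7: z = -0.0940 + -0.6741i, |z|^2 = 0.4632
Iter 8: z = -0.5456 + -0.5632i, |z|^2 = 0.6149
Iter 9: z = -0.1196 + -0.0755i, |z|^2 = 0.0200
Iter 10: z = -0.0914 + -0.6720i, |z|^2 = 0.4599
Iter 11: z = -0.5432 + -0.5672i, |z|^2 = 0.6167
Iter 12: z = -0.1267 + -0.0739i, |z|^2 = 0.0215
Iter 13: z = -0.0894 + -0.6713i, |z|^2 = 0.4586
Iter 14: z = -0.5426 + -0.5700i, |z|^2 = 0.6193
Iter 15: z = -0.1304 + -0.0714i, |z|^2 = 0.0221
Iter 16: z = -0.0881 + -0.6714i, |z|^2 = 0.4585
Iter 17: z = -0.5430 + -0.5717i, |z|^2 = 0.6217
Iter 18: z = -0.1320 + -0.0692i, |z|^2 = 0.0222
Iter 19: z = -0.0874 + -0.6717i, |z|^2 = 0.4589

Answer: 20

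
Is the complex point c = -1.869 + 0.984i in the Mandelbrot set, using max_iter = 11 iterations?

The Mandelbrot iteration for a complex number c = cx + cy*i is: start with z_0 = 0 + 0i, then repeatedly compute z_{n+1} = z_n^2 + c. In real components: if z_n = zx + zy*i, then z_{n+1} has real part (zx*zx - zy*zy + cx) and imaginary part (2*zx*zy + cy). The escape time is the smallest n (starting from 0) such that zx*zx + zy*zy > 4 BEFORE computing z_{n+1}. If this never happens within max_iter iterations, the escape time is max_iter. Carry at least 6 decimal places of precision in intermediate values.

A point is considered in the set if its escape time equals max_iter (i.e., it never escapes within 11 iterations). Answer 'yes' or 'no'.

z_0 = 0 + 0i, c = -1.8690 + 0.9840i
Iter 1: z = -1.8690 + 0.9840i, |z|^2 = 4.4614
Escaped at iteration 1

Answer: no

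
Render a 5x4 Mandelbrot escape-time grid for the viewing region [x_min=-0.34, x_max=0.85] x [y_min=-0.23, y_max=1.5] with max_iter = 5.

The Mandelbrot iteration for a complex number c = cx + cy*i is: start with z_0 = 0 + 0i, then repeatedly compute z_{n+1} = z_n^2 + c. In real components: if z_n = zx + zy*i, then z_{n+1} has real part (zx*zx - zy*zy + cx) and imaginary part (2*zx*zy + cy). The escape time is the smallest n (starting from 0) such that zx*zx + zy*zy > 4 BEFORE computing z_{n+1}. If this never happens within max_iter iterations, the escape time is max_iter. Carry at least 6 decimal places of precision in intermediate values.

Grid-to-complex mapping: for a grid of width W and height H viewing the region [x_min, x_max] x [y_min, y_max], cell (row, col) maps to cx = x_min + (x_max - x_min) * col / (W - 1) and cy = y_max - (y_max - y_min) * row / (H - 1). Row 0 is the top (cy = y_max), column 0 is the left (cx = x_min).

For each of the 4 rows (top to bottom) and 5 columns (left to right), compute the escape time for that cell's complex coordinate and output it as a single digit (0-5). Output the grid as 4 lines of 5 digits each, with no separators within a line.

Answer: 22222
55432
55543
55543

Derivation:
(row=0, col=0): c = -0.3400 + 1.5000i → escape time 2
(row=0, col=1): c = -0.0425 + 1.5000i → escape time 2
(row=0, col=2): c = 0.2550 + 1.5000i → escape time 2
(row=0, col=3): c = 0.5525 + 1.5000i → escape time 2
(row=0, col=4): c = 0.8500 + 1.5000i → escape time 2
(row=1, col=0): c = -0.3400 + 0.9233i → escape time 5
(row=1, col=1): c = -0.0425 + 0.9233i → escape time 5
(row=1, col=2): c = 0.2550 + 0.9233i → escape time 4
(row=1, col=3): c = 0.5525 + 0.9233i → escape time 3
(row=1, col=4): c = 0.8500 + 0.9233i → escape time 2
(row=2, col=0): c = -0.3400 + 0.3467i → escape time 5
(row=2, col=1): c = -0.0425 + 0.3467i → escape time 5
(row=2, col=2): c = 0.2550 + 0.3467i → escape time 5
(row=2, col=3): c = 0.5525 + 0.3467i → escape time 4
(row=2, col=4): c = 0.8500 + 0.3467i → escape time 3
(row=3, col=0): c = -0.3400 + -0.2300i → escape time 5
(row=3, col=1): c = -0.0425 + -0.2300i → escape time 5
(row=3, col=2): c = 0.2550 + -0.2300i → escape time 5
(row=3, col=3): c = 0.5525 + -0.2300i → escape time 4
(row=3, col=4): c = 0.8500 + -0.2300i → escape time 3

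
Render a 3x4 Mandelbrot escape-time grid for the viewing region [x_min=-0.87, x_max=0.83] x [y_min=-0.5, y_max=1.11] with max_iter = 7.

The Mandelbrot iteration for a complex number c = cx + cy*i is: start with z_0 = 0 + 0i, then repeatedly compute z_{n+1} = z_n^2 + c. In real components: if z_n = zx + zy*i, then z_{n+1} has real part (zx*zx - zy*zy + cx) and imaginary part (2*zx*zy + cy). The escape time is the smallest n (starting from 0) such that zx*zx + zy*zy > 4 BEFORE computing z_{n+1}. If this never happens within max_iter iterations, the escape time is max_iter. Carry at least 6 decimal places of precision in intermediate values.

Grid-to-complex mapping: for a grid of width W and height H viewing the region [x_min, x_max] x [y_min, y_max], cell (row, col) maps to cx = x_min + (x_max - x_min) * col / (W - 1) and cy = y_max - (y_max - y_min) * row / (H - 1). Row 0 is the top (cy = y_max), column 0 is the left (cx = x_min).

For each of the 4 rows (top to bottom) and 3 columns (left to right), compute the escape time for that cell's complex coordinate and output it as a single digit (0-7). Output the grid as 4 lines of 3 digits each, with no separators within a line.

(row=0, col=0): c = -0.8700 + 1.1100i → escape time 3
(row=0, col=1): c = -0.0200 + 1.1100i → escape time 4
(row=0, col=2): c = 0.8300 + 1.1100i → escape time 2
(row=1, col=0): c = -0.8700 + 0.5733i → escape time 5
(row=1, col=1): c = -0.0200 + 0.5733i → escape time 7
(row=1, col=2): c = 0.8300 + 0.5733i → escape time 3
(row=2, col=0): c = -0.8700 + 0.0367i → escape time 7
(row=2, col=1): c = -0.0200 + 0.0367i → escape time 7
(row=2, col=2): c = 0.8300 + 0.0367i → escape time 3
(row=3, col=0): c = -0.8700 + -0.5000i → escape time 5
(row=3, col=1): c = -0.0200 + -0.5000i → escape time 7
(row=3, col=2): c = 0.8300 + -0.5000i → escape time 3

Answer: 342
573
773
573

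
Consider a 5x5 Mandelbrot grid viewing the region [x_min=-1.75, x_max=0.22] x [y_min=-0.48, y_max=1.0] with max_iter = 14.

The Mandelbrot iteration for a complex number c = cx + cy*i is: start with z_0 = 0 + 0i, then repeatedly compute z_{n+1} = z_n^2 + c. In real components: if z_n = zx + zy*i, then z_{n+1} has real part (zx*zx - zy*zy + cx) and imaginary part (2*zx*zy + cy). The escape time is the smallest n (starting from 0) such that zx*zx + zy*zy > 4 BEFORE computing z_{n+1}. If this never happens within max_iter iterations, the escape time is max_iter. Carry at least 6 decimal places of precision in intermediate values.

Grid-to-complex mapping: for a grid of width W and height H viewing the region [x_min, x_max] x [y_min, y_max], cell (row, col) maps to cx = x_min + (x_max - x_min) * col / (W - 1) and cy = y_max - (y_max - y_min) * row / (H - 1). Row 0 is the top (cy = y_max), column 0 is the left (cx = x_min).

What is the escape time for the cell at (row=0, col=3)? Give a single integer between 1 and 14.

Answer: 5

Derivation:
z_0 = 0 + 0i, c = -0.2725 + 1.0000i
Iter 1: z = -0.2725 + 1.0000i, |z|^2 = 1.0743
Iter 2: z = -1.1982 + 0.4550i, |z|^2 = 1.6428
Iter 3: z = 0.9563 + -0.0904i, |z|^2 = 0.9226
Iter 4: z = 0.6338 + 0.8271i, |z|^2 = 1.0858
Iter 5: z = -0.5549 + 2.0484i, |z|^2 = 4.5038
Escaped at iteration 5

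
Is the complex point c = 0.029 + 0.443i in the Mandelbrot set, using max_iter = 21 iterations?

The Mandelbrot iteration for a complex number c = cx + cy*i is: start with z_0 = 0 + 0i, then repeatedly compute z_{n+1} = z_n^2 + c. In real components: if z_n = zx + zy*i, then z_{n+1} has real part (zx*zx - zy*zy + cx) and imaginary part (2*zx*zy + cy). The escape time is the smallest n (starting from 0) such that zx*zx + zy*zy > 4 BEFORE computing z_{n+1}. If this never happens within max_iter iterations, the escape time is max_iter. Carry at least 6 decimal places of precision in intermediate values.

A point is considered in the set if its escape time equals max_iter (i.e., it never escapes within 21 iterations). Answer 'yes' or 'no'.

z_0 = 0 + 0i, c = 0.0290 + 0.4430i
Iter 1: z = 0.0290 + 0.4430i, |z|^2 = 0.1971
Iter 2: z = -0.1664 + 0.4687i, |z|^2 = 0.2474
Iter 3: z = -0.1630 + 0.2870i, |z|^2 = 0.1089
Iter 4: z = -0.0268 + 0.3494i, |z|^2 = 0.1228
Iter 5: z = -0.0924 + 0.4243i, |z|^2 = 0.1885
Iter 6: z = -0.1425 + 0.3646i, |z|^2 = 0.1532
Iter 7: z = -0.0836 + 0.3391i, |z|^2 = 0.1220
Iter 8: z = -0.0790 + 0.3863i, |z|^2 = 0.1554
Iter 9: z = -0.1140 + 0.3820i, |z|^2 = 0.1589
Iter 10: z = -0.1039 + 0.3559i, |z|^2 = 0.1375
Iter 11: z = -0.0869 + 0.3690i, |z|^2 = 0.1437
Iter 12: z = -0.0996 + 0.3789i, |z|^2 = 0.1535
Iter 13: z = -0.1046 + 0.3675i, |z|^2 = 0.1460
Iter 14: z = -0.0951 + 0.3661i, |z|^2 = 0.1431
Iter 15: z = -0.0960 + 0.3734i, |z|^2 = 0.1486
Iter 16: z = -0.1012 + 0.3713i, |z|^2 = 0.1481
Iter 17: z = -0.0986 + 0.3679i, |z|^2 = 0.1451
Iter 18: z = -0.0966 + 0.3704i, |z|^2 = 0.1465
Iter 19: z = -0.0989 + 0.3714i, |z|^2 = 0.1477
Iter 20: z = -0.0992 + 0.3695i, |z|^2 = 0.1464
Did not escape in 21 iterations → in set

Answer: yes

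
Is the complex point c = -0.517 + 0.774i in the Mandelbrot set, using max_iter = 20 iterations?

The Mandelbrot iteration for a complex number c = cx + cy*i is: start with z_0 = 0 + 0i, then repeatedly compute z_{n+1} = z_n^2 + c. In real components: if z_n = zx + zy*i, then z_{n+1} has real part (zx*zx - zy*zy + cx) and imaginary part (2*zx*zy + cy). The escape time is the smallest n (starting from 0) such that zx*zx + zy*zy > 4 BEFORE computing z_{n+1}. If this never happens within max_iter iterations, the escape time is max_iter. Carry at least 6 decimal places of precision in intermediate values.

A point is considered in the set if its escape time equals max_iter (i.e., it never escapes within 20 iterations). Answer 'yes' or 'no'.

z_0 = 0 + 0i, c = -0.5170 + 0.7740i
Iter 1: z = -0.5170 + 0.7740i, |z|^2 = 0.8664
Iter 2: z = -0.8488 + -0.0263i, |z|^2 = 0.7211
Iter 3: z = 0.2027 + 0.8187i, |z|^2 = 0.7113
Iter 4: z = -1.1461 + 1.1060i, |z|^2 = 2.5368
Iter 5: z = -0.4266 + -1.7611i, |z|^2 = 3.2836
Iter 6: z = -3.4367 + 2.2765i, |z|^2 = 16.9931
Escaped at iteration 6

Answer: no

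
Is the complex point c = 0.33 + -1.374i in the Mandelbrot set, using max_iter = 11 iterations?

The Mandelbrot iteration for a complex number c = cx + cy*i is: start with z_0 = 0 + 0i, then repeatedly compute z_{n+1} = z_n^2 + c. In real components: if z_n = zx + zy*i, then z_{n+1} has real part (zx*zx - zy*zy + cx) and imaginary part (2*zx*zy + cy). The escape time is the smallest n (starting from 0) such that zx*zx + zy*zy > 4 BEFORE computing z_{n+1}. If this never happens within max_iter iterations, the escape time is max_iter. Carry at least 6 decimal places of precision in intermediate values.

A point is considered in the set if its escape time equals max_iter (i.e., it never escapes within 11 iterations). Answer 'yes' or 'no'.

z_0 = 0 + 0i, c = 0.3300 + -1.3740i
Iter 1: z = 0.3300 + -1.3740i, |z|^2 = 1.9968
Iter 2: z = -1.4490 + -2.2808i, |z|^2 = 7.3018
Escaped at iteration 2

Answer: no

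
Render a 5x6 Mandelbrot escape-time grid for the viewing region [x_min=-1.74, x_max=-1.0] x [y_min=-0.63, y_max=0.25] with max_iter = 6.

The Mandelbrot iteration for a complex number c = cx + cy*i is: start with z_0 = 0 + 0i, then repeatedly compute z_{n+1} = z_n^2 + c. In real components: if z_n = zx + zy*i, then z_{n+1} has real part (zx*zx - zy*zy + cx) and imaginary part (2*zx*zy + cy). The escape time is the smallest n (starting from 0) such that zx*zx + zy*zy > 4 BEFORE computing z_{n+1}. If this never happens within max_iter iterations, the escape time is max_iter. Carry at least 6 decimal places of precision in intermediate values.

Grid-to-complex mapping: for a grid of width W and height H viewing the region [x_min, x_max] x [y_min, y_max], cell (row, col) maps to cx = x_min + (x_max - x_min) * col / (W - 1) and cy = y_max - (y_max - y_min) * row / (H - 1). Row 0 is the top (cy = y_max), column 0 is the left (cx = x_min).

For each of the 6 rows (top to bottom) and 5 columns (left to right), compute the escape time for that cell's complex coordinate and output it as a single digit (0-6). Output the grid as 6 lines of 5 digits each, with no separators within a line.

Answer: 45666
66666
46666
45666
33465
33334

Derivation:
(row=0, col=0): c = -1.7400 + 0.2500i → escape time 4
(row=0, col=1): c = -1.5550 + 0.2500i → escape time 5
(row=0, col=2): c = -1.3700 + 0.2500i → escape time 6
(row=0, col=3): c = -1.1850 + 0.2500i → escape time 6
(row=0, col=4): c = -1.0000 + 0.2500i → escape time 6
(row=1, col=0): c = -1.7400 + 0.0740i → escape time 6
(row=1, col=1): c = -1.5550 + 0.0740i → escape time 6
(row=1, col=2): c = -1.3700 + 0.0740i → escape time 6
(row=1, col=3): c = -1.1850 + 0.0740i → escape time 6
(row=1, col=4): c = -1.0000 + 0.0740i → escape time 6
(row=2, col=0): c = -1.7400 + -0.1020i → escape time 4
(row=2, col=1): c = -1.5550 + -0.1020i → escape time 6
(row=2, col=2): c = -1.3700 + -0.1020i → escape time 6
(row=2, col=3): c = -1.1850 + -0.1020i → escape time 6
(row=2, col=4): c = -1.0000 + -0.1020i → escape time 6
(row=3, col=0): c = -1.7400 + -0.2780i → escape time 4
(row=3, col=1): c = -1.5550 + -0.2780i → escape time 5
(row=3, col=2): c = -1.3700 + -0.2780i → escape time 6
(row=3, col=3): c = -1.1850 + -0.2780i → escape time 6
(row=3, col=4): c = -1.0000 + -0.2780i → escape time 6
(row=4, col=0): c = -1.7400 + -0.4540i → escape time 3
(row=4, col=1): c = -1.5550 + -0.4540i → escape time 3
(row=4, col=2): c = -1.3700 + -0.4540i → escape time 4
(row=4, col=3): c = -1.1850 + -0.4540i → escape time 6
(row=4, col=4): c = -1.0000 + -0.4540i → escape time 5
(row=5, col=0): c = -1.7400 + -0.6300i → escape time 3
(row=5, col=1): c = -1.5550 + -0.6300i → escape time 3
(row=5, col=2): c = -1.3700 + -0.6300i → escape time 3
(row=5, col=3): c = -1.1850 + -0.6300i → escape time 3
(row=5, col=4): c = -1.0000 + -0.6300i → escape time 4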